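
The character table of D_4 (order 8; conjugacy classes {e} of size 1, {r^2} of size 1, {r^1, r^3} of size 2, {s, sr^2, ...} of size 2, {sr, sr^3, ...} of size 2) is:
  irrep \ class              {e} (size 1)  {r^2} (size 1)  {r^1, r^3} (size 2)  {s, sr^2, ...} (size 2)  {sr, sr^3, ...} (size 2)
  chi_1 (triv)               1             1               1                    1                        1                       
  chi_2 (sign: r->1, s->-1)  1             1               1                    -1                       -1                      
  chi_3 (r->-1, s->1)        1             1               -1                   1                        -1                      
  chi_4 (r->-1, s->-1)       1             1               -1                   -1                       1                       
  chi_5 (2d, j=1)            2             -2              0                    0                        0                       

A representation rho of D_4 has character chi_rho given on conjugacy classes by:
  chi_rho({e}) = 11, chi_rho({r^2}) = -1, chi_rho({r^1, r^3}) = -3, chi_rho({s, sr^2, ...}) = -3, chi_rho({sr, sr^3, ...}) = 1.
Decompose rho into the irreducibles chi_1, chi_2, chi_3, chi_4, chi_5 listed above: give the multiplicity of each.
Multiplicities: chi_1: 0, chi_2: 1, chi_3: 1, chi_4: 3, chi_5: 3.

Explanation: Use <chi_rho, chi> = (1/|G|) sum_C |C| * chi_rho(C) * conj(chi(C)) with |G| = 8 for each irreducible chi in the table:
  <chi_rho, chi_1> = (1/8)[1*(11)*conj(1) + 1*(-1)*conj(1) + 2*(-3)*conj(1) + 2*(-3)*conj(1) + 2*(1)*conj(1)]
      = (1/8)[(11) + (-1) + (-6) + (-6) + (2)] = 0/8 = 0
  <chi_rho, chi_2> = (1/8)[1*(11)*conj(1) + 1*(-1)*conj(1) + 2*(-3)*conj(1) + 2*(-3)*conj(-1) + 2*(1)*conj(-1)]
      = (1/8)[(11) + (-1) + (-6) + (6) + (-2)] = 8/8 = 1
  <chi_rho, chi_3> = (1/8)[1*(11)*conj(1) + 1*(-1)*conj(1) + 2*(-3)*conj(-1) + 2*(-3)*conj(1) + 2*(1)*conj(-1)]
      = (1/8)[(11) + (-1) + (6) + (-6) + (-2)] = 8/8 = 1
  <chi_rho, chi_4> = (1/8)[1*(11)*conj(1) + 1*(-1)*conj(1) + 2*(-3)*conj(-1) + 2*(-3)*conj(-1) + 2*(1)*conj(1)]
      = (1/8)[(11) + (-1) + (6) + (6) + (2)] = 24/8 = 3
  <chi_rho, chi_5> = (1/8)[1*(11)*conj(2) + 1*(-1)*conj(-2) + 2*(-3)*conj(0) + 2*(-3)*conj(0) + 2*(1)*conj(0)]
      = (1/8)[(22) + (2) + (0) + (0) + (0)] = 24/8 = 3
Dimension check: dim(rho) = sum (mult * dim) = 0*1 + 1*1 + 1*1 + 3*1 + 3*2 = 11 = chi_rho(e) = 11.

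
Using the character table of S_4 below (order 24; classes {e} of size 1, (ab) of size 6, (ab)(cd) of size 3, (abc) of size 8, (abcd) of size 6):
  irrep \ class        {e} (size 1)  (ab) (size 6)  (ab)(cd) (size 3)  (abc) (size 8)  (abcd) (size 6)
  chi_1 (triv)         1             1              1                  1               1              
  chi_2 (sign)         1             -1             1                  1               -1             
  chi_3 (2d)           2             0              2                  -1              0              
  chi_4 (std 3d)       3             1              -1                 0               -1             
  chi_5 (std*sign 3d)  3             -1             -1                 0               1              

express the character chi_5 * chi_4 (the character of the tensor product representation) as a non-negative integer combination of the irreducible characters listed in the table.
chi_5 tensor chi_4 = chi_2 + chi_3 + chi_4 + chi_5 (all other irreducibles have multiplicity 0).

Proof sketch: The character of a tensor product is the pointwise product (chi_5 * chi_4)(C) = chi_5(C) * chi_4(C):
  {e}: (3)*(3), (ab): (-1)*(1), (ab)(cd): (-1)*(-1), (abc): (0)*(0), (abcd): (1)*(-1)
so (chi_5 * chi_4) takes values
  {e} -> 9, (ab) -> -1, (ab)(cd) -> 1, (abc) -> 0, (abcd) -> -1.
Now take the inner product of this character with each irreducible chi from the table, <chi_5*chi_4, chi> = (1/24) sum_C |C| (chi_5*chi_4)(C) conj(chi(C)):
  <chi_5*chi_4, chi_1> = (1/24)[1*(9)*conj(1) + 6*(-1)*conj(1) + 3*(1)*conj(1) + 8*(0)*conj(1) + 6*(-1)*conj(1)]
      = (1/24)[(9) + (-6) + (3) + (0) + (-6)] = 0/24 = 0
  <chi_5*chi_4, chi_2> = (1/24)[1*(9)*conj(1) + 6*(-1)*conj(-1) + 3*(1)*conj(1) + 8*(0)*conj(1) + 6*(-1)*conj(-1)]
      = (1/24)[(9) + (6) + (3) + (0) + (6)] = 24/24 = 1
  <chi_5*chi_4, chi_3> = (1/24)[1*(9)*conj(2) + 6*(-1)*conj(0) + 3*(1)*conj(2) + 8*(0)*conj(-1) + 6*(-1)*conj(0)]
      = (1/24)[(18) + (0) + (6) + (0) + (0)] = 24/24 = 1
  <chi_5*chi_4, chi_4> = (1/24)[1*(9)*conj(3) + 6*(-1)*conj(1) + 3*(1)*conj(-1) + 8*(0)*conj(0) + 6*(-1)*conj(-1)]
      = (1/24)[(27) + (-6) + (-3) + (0) + (6)] = 24/24 = 1
  <chi_5*chi_4, chi_5> = (1/24)[1*(9)*conj(3) + 6*(-1)*conj(-1) + 3*(1)*conj(-1) + 8*(0)*conj(0) + 6*(-1)*conj(1)]
      = (1/24)[(27) + (6) + (-3) + (0) + (-6)] = 24/24 = 1
Hence the multiplicities are chi_2: 1, chi_3: 1, chi_4: 1, chi_5: 1. Dimension check: dim(chi_5)*dim(chi_4) = 3*3 = 9 and sum (mult * dim) = 1*1 + 1*2 + 1*3 + 1*3 = 9.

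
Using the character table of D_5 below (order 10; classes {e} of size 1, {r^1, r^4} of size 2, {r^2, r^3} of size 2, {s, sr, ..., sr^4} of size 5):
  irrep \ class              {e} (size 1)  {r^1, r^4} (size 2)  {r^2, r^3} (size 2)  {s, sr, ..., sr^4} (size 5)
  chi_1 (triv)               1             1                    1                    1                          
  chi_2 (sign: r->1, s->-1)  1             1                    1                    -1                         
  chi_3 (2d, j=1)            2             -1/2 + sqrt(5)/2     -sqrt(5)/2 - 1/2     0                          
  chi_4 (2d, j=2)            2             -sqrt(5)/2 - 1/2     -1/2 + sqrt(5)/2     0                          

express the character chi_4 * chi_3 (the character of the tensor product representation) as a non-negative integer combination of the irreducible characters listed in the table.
chi_4 tensor chi_3 = chi_3 + chi_4 (all other irreducibles have multiplicity 0).

Derivation: The character of a tensor product is the pointwise product (chi_4 * chi_3)(C) = chi_4(C) * chi_3(C):
  {e}: (2)*(2), {r^1, r^4}: (-sqrt(5)/2 - 1/2)*(-1/2 + sqrt(5)/2), {r^2, r^3}: (-1/2 + sqrt(5)/2)*(-sqrt(5)/2 - 1/2), {s, sr, ..., sr^4}: (0)*(0)
so (chi_4 * chi_3) takes values
  {e} -> 4, {r^1, r^4} -> -1, {r^2, r^3} -> -1, {s, sr, ..., sr^4} -> 0.
Now take the inner product of this character with each irreducible chi from the table, <chi_4*chi_3, chi> = (1/10) sum_C |C| (chi_4*chi_3)(C) conj(chi(C)):
  <chi_4*chi_3, chi_1> = (1/10)[1*(4)*conj(1) + 2*(-1)*conj(1) + 2*(-1)*conj(1) + 5*(0)*conj(1)]
      = (1/10)[(4) + (-2) + (-2) + (0)] = 0/10 = 0
  <chi_4*chi_3, chi_2> = (1/10)[1*(4)*conj(1) + 2*(-1)*conj(1) + 2*(-1)*conj(1) + 5*(0)*conj(-1)]
      = (1/10)[(4) + (-2) + (-2) + (0)] = 0/10 = 0
  <chi_4*chi_3, chi_3> = (1/10)[1*(4)*conj(2) + 2*(-1)*conj(-1/2 + sqrt(5)/2) + 2*(-1)*conj(-sqrt(5)/2 - 1/2) + 5*(0)*conj(0)]
      = (1/10)[(8) + (1 - sqrt(5)) + (1 + sqrt(5)) + (0)] = 10/10 = 1
  <chi_4*chi_3, chi_4> = (1/10)[1*(4)*conj(2) + 2*(-1)*conj(-sqrt(5)/2 - 1/2) + 2*(-1)*conj(-1/2 + sqrt(5)/2) + 5*(0)*conj(0)]
      = (1/10)[(8) + (1 + sqrt(5)) + (1 - sqrt(5)) + (0)] = 10/10 = 1
Hence the multiplicities are chi_3: 1, chi_4: 1. Dimension check: dim(chi_4)*dim(chi_3) = 2*2 = 4 and sum (mult * dim) = 1*2 + 1*2 = 4.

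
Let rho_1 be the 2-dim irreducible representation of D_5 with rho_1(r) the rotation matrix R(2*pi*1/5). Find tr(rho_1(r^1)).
chi_{rho_1}(r^1) = 2*cos(2*pi*1*1/5) = -1/2 + sqrt(5)/2

Solution. rho_1(r^1) is rotation by angle 2*pi*1*1/5, whose trace is 2*cos(2*pi*1*1/5) = -1/2 + sqrt(5)/2.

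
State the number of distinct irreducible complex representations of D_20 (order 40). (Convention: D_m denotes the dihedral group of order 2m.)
13

Details: The number of irreducible complex representations of a finite group equals its number of conjugacy classes. D_20 has 13 conjugacy classes (n/2 + 3 for n even), so D_20 (order 40) has exactly 13 irreducible complex representations.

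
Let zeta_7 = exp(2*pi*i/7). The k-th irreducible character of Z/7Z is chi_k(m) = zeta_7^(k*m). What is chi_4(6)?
chi_4(6) = zeta_7^24 = exp(6*I*pi/7)

Proof sketch: chi_4(6) = zeta_7^(4*6) = zeta_7^24. Since zeta_7^7 = 1, this equals zeta_7^3 = exp(2*pi*i*3/7) = exp(6*I*pi/7).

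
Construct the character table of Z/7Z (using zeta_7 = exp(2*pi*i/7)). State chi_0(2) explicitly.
Character table of Z/7Z (irreps indexed chi_0,...,chi_6 with chi_k(m) = zeta_7^(k*m), zeta_7 = exp(2*pi*i/7)):
  irrep \ class  {0} (size 1)  {1} (size 1)    {2} (size 1)    {3} (size 1)    {4} (size 1)    {5} (size 1)    {6} (size 1)  
  chi_0          1             1               1               1               1               1               1             
  chi_1          1             exp(2*I*pi/7)   exp(4*I*pi/7)   exp(6*I*pi/7)   exp(-6*I*pi/7)  exp(-4*I*pi/7)  exp(-2*I*pi/7)
  chi_2          1             exp(4*I*pi/7)   exp(-6*I*pi/7)  exp(-2*I*pi/7)  exp(2*I*pi/7)   exp(6*I*pi/7)   exp(-4*I*pi/7)
  chi_3          1             exp(6*I*pi/7)   exp(-2*I*pi/7)  exp(4*I*pi/7)   exp(-4*I*pi/7)  exp(2*I*pi/7)   exp(-6*I*pi/7)
  chi_4          1             exp(-6*I*pi/7)  exp(2*I*pi/7)   exp(-4*I*pi/7)  exp(4*I*pi/7)   exp(-2*I*pi/7)  exp(6*I*pi/7) 
  chi_5          1             exp(-4*I*pi/7)  exp(6*I*pi/7)   exp(2*I*pi/7)   exp(-2*I*pi/7)  exp(-6*I*pi/7)  exp(4*I*pi/7) 
  chi_6          1             exp(-2*I*pi/7)  exp(-4*I*pi/7)  exp(-6*I*pi/7)  exp(6*I*pi/7)   exp(4*I*pi/7)   exp(2*I*pi/7) 

Spot check: chi_0(2) = zeta_7^(0*2) = zeta_7^0 = 1.

Why: Z/7Z is abelian, so all 7 irreducible complex representations are 1-dimensional. They are given by chi_k(m) = zeta_7^(k*m) for k = 0,...,6. Row orthogonality: sum_m chi_k(m) conj(chi_l(m)) = 7 * [k = l].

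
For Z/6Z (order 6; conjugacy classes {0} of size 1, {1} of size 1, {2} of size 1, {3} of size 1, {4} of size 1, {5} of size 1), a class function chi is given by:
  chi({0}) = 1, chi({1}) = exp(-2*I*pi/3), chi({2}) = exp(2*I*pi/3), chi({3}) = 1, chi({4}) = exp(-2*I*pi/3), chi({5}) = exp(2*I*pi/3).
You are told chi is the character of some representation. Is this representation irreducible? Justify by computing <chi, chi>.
Irreducible: <chi, chi> = 1.

Explanation: <chi, chi> = (1/|G|) sum_C |C| * |chi(C)|^2 = (1/6)[1*|1|^2 + 1*|exp(-2*I*pi/3)|^2 + 1*|exp(2*I*pi/3)|^2 + 1*|1|^2 + 1*|exp(-2*I*pi/3)|^2 + 1*|exp(2*I*pi/3)|^2]
  = (1/6)[(1) + (1) + (1) + (1) + (1) + (1)] = 6/6 = 1.
(Exp terms are combined using exp(i*s)*conj(exp(i*t)) = exp(i*(s-t)), and sums of them are collapsed using the identity that for every m > 1 the m distinct m-th roots of unity sum to 0, e.g. 1 + exp(2*I*pi/3) + exp(-2*I*pi/3) = 0.)
A character is irreducible iff <chi, chi> = 1, so this representation is irreducible.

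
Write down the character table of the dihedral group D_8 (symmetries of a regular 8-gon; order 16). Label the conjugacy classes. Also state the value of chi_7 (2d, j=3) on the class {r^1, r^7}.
Conjugacy classes: {e} of size 1, {r^4} of size 1, {r^1, r^7} of size 2, {r^2, r^6} of size 2, {r^3, r^5} of size 2, {s, sr^2, ...} of size 4, {sr, sr^3, ...} of size 4.
Character table:
  irrep \ class              {e} (size 1)  {r^4} (size 1)  {r^1, r^7} (size 2)  {r^2, r^6} (size 2)  {r^3, r^5} (size 2)  {s, sr^2, ...} (size 4)  {sr, sr^3, ...} (size 4)
  chi_1 (triv)               1             1               1                    1                    1                    1                        1                       
  chi_2 (sign: r->1, s->-1)  1             1               1                    1                    1                    -1                       -1                      
  chi_3 (r->-1, s->1)        1             1               -1                   1                    -1                   1                        -1                      
  chi_4 (r->-1, s->-1)       1             1               -1                   1                    -1                   -1                       1                       
  chi_5 (2d, j=1)            2             -2              sqrt(2)              0                    -sqrt(2)             0                        0                       
  chi_6 (2d, j=2)            2             2               0                    -2                   0                    0                        0                       
  chi_7 (2d, j=3)            2             -2              -sqrt(2)             0                    sqrt(2)              0                        0                       

Spot check: chi_7 (2d, j=3) on {r^1, r^7} = -sqrt(2).

Working: D_8 has order 2*8 = 16 with 7 conjugacy classes, hence 7 irreducibles. Sum of squared dims 1 + 1 + 1 + 1 + 4 + 4 + 4 = 16 = |G|. Linear characters come from the abelianisation; the 2-dimensional irreps have character r^k -> 2*cos(2*pi*j*k/8), reflections -> 0.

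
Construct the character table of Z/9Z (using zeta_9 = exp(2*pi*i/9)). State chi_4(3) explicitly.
Character table of Z/9Z (irreps indexed chi_0,...,chi_8 with chi_k(m) = zeta_9^(k*m), zeta_9 = exp(2*pi*i/9)):
  irrep \ class  {0} (size 1)  {1} (size 1)    {2} (size 1)    {3} (size 1)    {4} (size 1)    {5} (size 1)    {6} (size 1)    {7} (size 1)    {8} (size 1)  
  chi_0          1             1               1               1               1               1               1               1               1             
  chi_1          1             exp(2*I*pi/9)   exp(4*I*pi/9)   exp(2*I*pi/3)   exp(8*I*pi/9)   exp(-8*I*pi/9)  exp(-2*I*pi/3)  exp(-4*I*pi/9)  exp(-2*I*pi/9)
  chi_2          1             exp(4*I*pi/9)   exp(8*I*pi/9)   exp(-2*I*pi/3)  exp(-2*I*pi/9)  exp(2*I*pi/9)   exp(2*I*pi/3)   exp(-8*I*pi/9)  exp(-4*I*pi/9)
  chi_3          1             exp(2*I*pi/3)   exp(-2*I*pi/3)  1               exp(2*I*pi/3)   exp(-2*I*pi/3)  1               exp(2*I*pi/3)   exp(-2*I*pi/3)
  chi_4          1             exp(8*I*pi/9)   exp(-2*I*pi/9)  exp(2*I*pi/3)   exp(-4*I*pi/9)  exp(4*I*pi/9)   exp(-2*I*pi/3)  exp(2*I*pi/9)   exp(-8*I*pi/9)
  chi_5          1             exp(-8*I*pi/9)  exp(2*I*pi/9)   exp(-2*I*pi/3)  exp(4*I*pi/9)   exp(-4*I*pi/9)  exp(2*I*pi/3)   exp(-2*I*pi/9)  exp(8*I*pi/9) 
  chi_6          1             exp(-2*I*pi/3)  exp(2*I*pi/3)   1               exp(-2*I*pi/3)  exp(2*I*pi/3)   1               exp(-2*I*pi/3)  exp(2*I*pi/3) 
  chi_7          1             exp(-4*I*pi/9)  exp(-8*I*pi/9)  exp(2*I*pi/3)   exp(2*I*pi/9)   exp(-2*I*pi/9)  exp(-2*I*pi/3)  exp(8*I*pi/9)   exp(4*I*pi/9) 
  chi_8          1             exp(-2*I*pi/9)  exp(-4*I*pi/9)  exp(-2*I*pi/3)  exp(-8*I*pi/9)  exp(8*I*pi/9)   exp(2*I*pi/3)   exp(4*I*pi/9)   exp(2*I*pi/9) 

Spot check: chi_4(3) = zeta_9^(4*3) = zeta_9^12 = exp(2*I*pi/3).

Derivation: Z/9Z is abelian, so all 9 irreducible complex representations are 1-dimensional. They are given by chi_k(m) = zeta_9^(k*m) for k = 0,...,8. Row orthogonality: sum_m chi_k(m) conj(chi_l(m)) = 9 * [k = l].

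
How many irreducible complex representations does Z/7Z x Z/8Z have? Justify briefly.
56

Proof sketch: The number of irreducible complex representations of a finite group equals its number of conjugacy classes. Z/7Z x Z/8Z is abelian of order 56, so every element is its own conjugacy class: 56 classes, so Z/7Z x Z/8Z (order 56) has exactly 56 irreducible complex representations.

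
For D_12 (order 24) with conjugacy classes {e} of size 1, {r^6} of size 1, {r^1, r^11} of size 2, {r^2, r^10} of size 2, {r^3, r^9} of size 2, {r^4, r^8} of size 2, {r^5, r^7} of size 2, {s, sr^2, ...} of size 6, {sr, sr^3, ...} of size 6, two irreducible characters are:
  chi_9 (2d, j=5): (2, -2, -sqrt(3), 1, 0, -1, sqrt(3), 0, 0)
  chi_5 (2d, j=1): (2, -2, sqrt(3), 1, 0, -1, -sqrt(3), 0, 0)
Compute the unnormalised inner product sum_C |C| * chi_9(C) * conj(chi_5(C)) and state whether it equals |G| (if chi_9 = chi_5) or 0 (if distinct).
Sum = 0; so <chi_9, chi_5> = 0 (distinct irreducibles are orthogonal).

Compute term by term over conjugacy classes (|C| * chi_9(C) * conj(chi_5(C))):
  1*(2)*conj(2) + 1*(-2)*conj(-2) + 2*(-sqrt(3))*conj(sqrt(3)) + 2*(1)*conj(1) + 2*(0)*conj(0) + 2*(-1)*conj(-1) + 2*(sqrt(3))*conj(-sqrt(3)) + 6*(0)*conj(0) + 6*(0)*conj(0)
  = (4) + (4) + (-6) + (2) + (0) + (2) + (-6) + (0) + (0)
  = 0.
Dividing by |G| = 24 gives 0/24 = 0, matching the row-orthogonality relation <chi_9, chi_5> = [chi_9 = chi_5].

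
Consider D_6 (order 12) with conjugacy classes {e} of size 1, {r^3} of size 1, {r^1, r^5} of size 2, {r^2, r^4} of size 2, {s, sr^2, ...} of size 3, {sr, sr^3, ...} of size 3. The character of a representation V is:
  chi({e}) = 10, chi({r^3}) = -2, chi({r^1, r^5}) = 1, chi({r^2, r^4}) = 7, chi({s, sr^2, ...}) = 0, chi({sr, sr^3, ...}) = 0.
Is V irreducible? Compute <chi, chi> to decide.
Not irreducible (reducible): <chi, chi> = 17 > 1.

Solution. <chi, chi> = (1/|G|) sum_C |C| * |chi(C)|^2 = (1/12)[1*|10|^2 + 1*|-2|^2 + 2*|1|^2 + 2*|7|^2 + 3*|0|^2 + 3*|0|^2]
  = (1/12)[(100) + (4) + (2) + (98) + (0) + (0)] = 204/12 = 17.
A character is irreducible iff <chi, chi> = 1, so this representation is reducible.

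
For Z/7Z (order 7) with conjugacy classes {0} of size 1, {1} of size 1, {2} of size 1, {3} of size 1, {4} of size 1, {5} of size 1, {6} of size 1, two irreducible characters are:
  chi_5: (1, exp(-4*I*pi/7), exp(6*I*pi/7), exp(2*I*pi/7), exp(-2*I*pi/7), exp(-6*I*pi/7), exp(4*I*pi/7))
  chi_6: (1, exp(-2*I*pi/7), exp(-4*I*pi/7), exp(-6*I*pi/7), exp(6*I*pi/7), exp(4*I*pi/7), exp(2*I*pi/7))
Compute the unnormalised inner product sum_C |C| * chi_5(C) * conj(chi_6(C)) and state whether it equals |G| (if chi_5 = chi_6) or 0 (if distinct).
Sum = 0; so <chi_5, chi_6> = 0 (distinct irreducibles are orthogonal).

Proof sketch: Compute term by term over conjugacy classes (|C| * chi_5(C) * conj(chi_6(C))):
  1*(1)*conj(1) + 1*(exp(-4*I*pi/7))*conj(exp(-2*I*pi/7)) + 1*(exp(6*I*pi/7))*conj(exp(-4*I*pi/7)) + 1*(exp(2*I*pi/7))*conj(exp(-6*I*pi/7)) + 1*(exp(-2*I*pi/7))*conj(exp(6*I*pi/7)) + 1*(exp(-6*I*pi/7))*conj(exp(4*I*pi/7)) + 1*(exp(4*I*pi/7))*conj(exp(2*I*pi/7))
  = (1) + (exp(-2*I*pi/7)) + (exp(-4*I*pi/7)) + (exp(-6*I*pi/7)) + (exp(6*I*pi/7)) + (exp(4*I*pi/7)) + (exp(2*I*pi/7))
  = 0.
(Exp terms are combined using exp(i*s)*conj(exp(i*t)) = exp(i*(s-t)), and sums of them are collapsed using the identity that for every m > 1 the m distinct m-th roots of unity sum to 0, e.g. 1 + exp(2*I*pi/3) + exp(-2*I*pi/3) = 0.)
Dividing by |G| = 7 gives 0/7 = 0, matching the row-orthogonality relation <chi_5, chi_6> = [chi_5 = chi_6].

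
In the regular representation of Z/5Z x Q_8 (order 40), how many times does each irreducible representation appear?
Each irreducible V_i of dimension d_i appears with multiplicity d_i, i.e. rho_reg = (direct sum over all irreducibles V_i) d_i V_i. The irreducible dimensions for Z/5Z x Q_8 are 1, 1, 1, 1, 1, 1, 1, 1, 1, 1, 1, 1, 1, 1, 1, 1, 1, 1, 1, 1, 2, 2, 2, 2, 2: 20 irreducibles of dimension 1, each with multiplicity 1; 5 irreducibles of dimension 2, each with multiplicity 2. Total dimension 20*1*1 + 5*2*2 = 40 = |G|.

General theorem: in the regular representation of a finite group G, each irreducible appears with multiplicity equal to its dimension. Check: dim(rho_reg) = sum d_i^2 = 1 + 1 + 1 + 1 + 1 + 1 + 1 + 1 + 1 + 1 + 1 + 1 + 1 + 1 + 1 + 1 + 1 + 1 + 1 + 1 + 4 + 4 + 4 + 4 + 4 = 40 = |G|.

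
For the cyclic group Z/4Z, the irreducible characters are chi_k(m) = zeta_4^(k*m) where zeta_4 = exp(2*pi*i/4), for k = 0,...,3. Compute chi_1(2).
chi_1(2) = zeta_4^2 = -1

Reasoning: chi_1(2) = zeta_4^(1*2) = zeta_4^2. Since zeta_4^4 = 1, this equals zeta_4^2 = exp(2*pi*i*2/4) = -1.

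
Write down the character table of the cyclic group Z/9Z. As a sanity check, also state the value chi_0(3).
Character table of Z/9Z (irreps indexed chi_0,...,chi_8 with chi_k(m) = zeta_9^(k*m), zeta_9 = exp(2*pi*i/9)):
  irrep \ class  {0} (size 1)  {1} (size 1)    {2} (size 1)    {3} (size 1)    {4} (size 1)    {5} (size 1)    {6} (size 1)    {7} (size 1)    {8} (size 1)  
  chi_0          1             1               1               1               1               1               1               1               1             
  chi_1          1             exp(2*I*pi/9)   exp(4*I*pi/9)   exp(2*I*pi/3)   exp(8*I*pi/9)   exp(-8*I*pi/9)  exp(-2*I*pi/3)  exp(-4*I*pi/9)  exp(-2*I*pi/9)
  chi_2          1             exp(4*I*pi/9)   exp(8*I*pi/9)   exp(-2*I*pi/3)  exp(-2*I*pi/9)  exp(2*I*pi/9)   exp(2*I*pi/3)   exp(-8*I*pi/9)  exp(-4*I*pi/9)
  chi_3          1             exp(2*I*pi/3)   exp(-2*I*pi/3)  1               exp(2*I*pi/3)   exp(-2*I*pi/3)  1               exp(2*I*pi/3)   exp(-2*I*pi/3)
  chi_4          1             exp(8*I*pi/9)   exp(-2*I*pi/9)  exp(2*I*pi/3)   exp(-4*I*pi/9)  exp(4*I*pi/9)   exp(-2*I*pi/3)  exp(2*I*pi/9)   exp(-8*I*pi/9)
  chi_5          1             exp(-8*I*pi/9)  exp(2*I*pi/9)   exp(-2*I*pi/3)  exp(4*I*pi/9)   exp(-4*I*pi/9)  exp(2*I*pi/3)   exp(-2*I*pi/9)  exp(8*I*pi/9) 
  chi_6          1             exp(-2*I*pi/3)  exp(2*I*pi/3)   1               exp(-2*I*pi/3)  exp(2*I*pi/3)   1               exp(-2*I*pi/3)  exp(2*I*pi/3) 
  chi_7          1             exp(-4*I*pi/9)  exp(-8*I*pi/9)  exp(2*I*pi/3)   exp(2*I*pi/9)   exp(-2*I*pi/9)  exp(-2*I*pi/3)  exp(8*I*pi/9)   exp(4*I*pi/9) 
  chi_8          1             exp(-2*I*pi/9)  exp(-4*I*pi/9)  exp(-2*I*pi/3)  exp(-8*I*pi/9)  exp(8*I*pi/9)   exp(2*I*pi/3)   exp(4*I*pi/9)   exp(2*I*pi/9) 

Spot check: chi_0(3) = zeta_9^(0*3) = zeta_9^0 = 1.

Working: Z/9Z is abelian, so all 9 irreducible complex representations are 1-dimensional. They are given by chi_k(m) = zeta_9^(k*m) for k = 0,...,8. Row orthogonality: sum_m chi_k(m) conj(chi_l(m)) = 9 * [k = l].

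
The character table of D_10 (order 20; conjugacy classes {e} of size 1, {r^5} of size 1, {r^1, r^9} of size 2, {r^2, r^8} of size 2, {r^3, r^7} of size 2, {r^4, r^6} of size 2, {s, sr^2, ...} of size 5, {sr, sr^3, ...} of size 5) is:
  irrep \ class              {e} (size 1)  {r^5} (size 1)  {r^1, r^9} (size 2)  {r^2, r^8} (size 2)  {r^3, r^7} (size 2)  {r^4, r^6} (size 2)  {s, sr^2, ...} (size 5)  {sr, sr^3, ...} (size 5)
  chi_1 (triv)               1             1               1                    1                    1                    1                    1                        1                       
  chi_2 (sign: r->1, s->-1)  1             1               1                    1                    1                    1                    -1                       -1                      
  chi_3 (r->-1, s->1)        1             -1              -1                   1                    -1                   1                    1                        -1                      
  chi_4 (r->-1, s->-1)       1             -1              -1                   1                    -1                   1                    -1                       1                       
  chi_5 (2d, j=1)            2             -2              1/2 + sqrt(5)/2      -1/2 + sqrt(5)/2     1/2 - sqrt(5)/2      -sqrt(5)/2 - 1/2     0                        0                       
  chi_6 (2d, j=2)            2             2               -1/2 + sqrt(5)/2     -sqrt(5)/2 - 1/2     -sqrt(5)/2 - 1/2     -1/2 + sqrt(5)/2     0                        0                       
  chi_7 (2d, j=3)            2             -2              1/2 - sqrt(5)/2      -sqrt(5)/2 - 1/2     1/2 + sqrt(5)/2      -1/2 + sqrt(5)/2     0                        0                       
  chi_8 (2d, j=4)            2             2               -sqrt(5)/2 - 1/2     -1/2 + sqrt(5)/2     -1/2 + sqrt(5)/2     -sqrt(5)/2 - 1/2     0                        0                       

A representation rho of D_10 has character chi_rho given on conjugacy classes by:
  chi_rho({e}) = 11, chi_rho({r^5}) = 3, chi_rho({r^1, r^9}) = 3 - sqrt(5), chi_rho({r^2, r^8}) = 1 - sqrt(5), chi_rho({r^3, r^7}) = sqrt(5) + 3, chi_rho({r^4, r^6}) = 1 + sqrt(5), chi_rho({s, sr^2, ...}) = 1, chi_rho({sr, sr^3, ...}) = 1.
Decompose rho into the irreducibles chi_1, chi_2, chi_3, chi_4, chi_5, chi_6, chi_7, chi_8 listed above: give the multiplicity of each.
Multiplicities: chi_1: 2, chi_2: 1, chi_3: 0, chi_4: 0, chi_5: 0, chi_6: 1, chi_7: 2, chi_8: 1.

Use <chi_rho, chi> = (1/|G|) sum_C |C| * chi_rho(C) * conj(chi(C)) with |G| = 20 for each irreducible chi in the table:
  <chi_rho, chi_1> = (1/20)[1*(11)*conj(1) + 1*(3)*conj(1) + 2*(3 - sqrt(5))*conj(1) + 2*(1 - sqrt(5))*conj(1) + 2*(sqrt(5) + 3)*conj(1) + 2*(1 + sqrt(5))*conj(1) + 5*(1)*conj(1) + 5*(1)*conj(1)]
      = (1/20)[(11) + (3) + (6 - 2*sqrt(5)) + (2 - 2*sqrt(5)) + (2*sqrt(5) + 6) + (2 + 2*sqrt(5)) + (5) + (5)] = 40/20 = 2
  <chi_rho, chi_2> = (1/20)[1*(11)*conj(1) + 1*(3)*conj(1) + 2*(3 - sqrt(5))*conj(1) + 2*(1 - sqrt(5))*conj(1) + 2*(sqrt(5) + 3)*conj(1) + 2*(1 + sqrt(5))*conj(1) + 5*(1)*conj(-1) + 5*(1)*conj(-1)]
      = (1/20)[(11) + (3) + (6 - 2*sqrt(5)) + (2 - 2*sqrt(5)) + (2*sqrt(5) + 6) + (2 + 2*sqrt(5)) + (-5) + (-5)] = 20/20 = 1
  <chi_rho, chi_3> = (1/20)[1*(11)*conj(1) + 1*(3)*conj(-1) + 2*(3 - sqrt(5))*conj(-1) + 2*(1 - sqrt(5))*conj(1) + 2*(sqrt(5) + 3)*conj(-1) + 2*(1 + sqrt(5))*conj(1) + 5*(1)*conj(1) + 5*(1)*conj(-1)]
      = (1/20)[(11) + (-3) + (-6 + 2*sqrt(5)) + (2 - 2*sqrt(5)) + (-6 - 2*sqrt(5)) + (2 + 2*sqrt(5)) + (5) + (-5)] = 0/20 = 0
  <chi_rho, chi_4> = (1/20)[1*(11)*conj(1) + 1*(3)*conj(-1) + 2*(3 - sqrt(5))*conj(-1) + 2*(1 - sqrt(5))*conj(1) + 2*(sqrt(5) + 3)*conj(-1) + 2*(1 + sqrt(5))*conj(1) + 5*(1)*conj(-1) + 5*(1)*conj(1)]
      = (1/20)[(11) + (-3) + (-6 + 2*sqrt(5)) + (2 - 2*sqrt(5)) + (-6 - 2*sqrt(5)) + (2 + 2*sqrt(5)) + (-5) + (5)] = 0/20 = 0
  <chi_rho, chi_5> = (1/20)[1*(11)*conj(2) + 1*(3)*conj(-2) + 2*(3 - sqrt(5))*conj(1/2 + sqrt(5)/2) + 2*(1 - sqrt(5))*conj(-1/2 + sqrt(5)/2) + 2*(sqrt(5) + 3)*conj(1/2 - sqrt(5)/2) + 2*(1 + sqrt(5))*conj(-sqrt(5)/2 - 1/2) + 5*(1)*conj(0) + 5*(1)*conj(0)]
      = (1/20)[(22) + (-6) + (-2 + 2*sqrt(5)) + (-6 + 2*sqrt(5)) + (-2*sqrt(5) - 2) + (-6 - 2*sqrt(5)) + (0) + (0)] = 0/20 = 0
  <chi_rho, chi_6> = (1/20)[1*(11)*conj(2) + 1*(3)*conj(2) + 2*(3 - sqrt(5))*conj(-1/2 + sqrt(5)/2) + 2*(1 - sqrt(5))*conj(-sqrt(5)/2 - 1/2) + 2*(sqrt(5) + 3)*conj(-sqrt(5)/2 - 1/2) + 2*(1 + sqrt(5))*conj(-1/2 + sqrt(5)/2) + 5*(1)*conj(0) + 5*(1)*conj(0)]
      = (1/20)[(22) + (6) + (-8 + 4*sqrt(5)) + (4) + (-4*sqrt(5) - 8) + (4) + (0) + (0)] = 20/20 = 1
  <chi_rho, chi_7> = (1/20)[1*(11)*conj(2) + 1*(3)*conj(-2) + 2*(3 - sqrt(5))*conj(1/2 - sqrt(5)/2) + 2*(1 - sqrt(5))*conj(-sqrt(5)/2 - 1/2) + 2*(sqrt(5) + 3)*conj(1/2 + sqrt(5)/2) + 2*(1 + sqrt(5))*conj(-1/2 + sqrt(5)/2) + 5*(1)*conj(0) + 5*(1)*conj(0)]
      = (1/20)[(22) + (-6) + (8 - 4*sqrt(5)) + (4) + (8 + 4*sqrt(5)) + (4) + (0) + (0)] = 40/20 = 2
  <chi_rho, chi_8> = (1/20)[1*(11)*conj(2) + 1*(3)*conj(2) + 2*(3 - sqrt(5))*conj(-sqrt(5)/2 - 1/2) + 2*(1 - sqrt(5))*conj(-1/2 + sqrt(5)/2) + 2*(sqrt(5) + 3)*conj(-1/2 + sqrt(5)/2) + 2*(1 + sqrt(5))*conj(-sqrt(5)/2 - 1/2) + 5*(1)*conj(0) + 5*(1)*conj(0)]
      = (1/20)[(22) + (6) + (2 - 2*sqrt(5)) + (-6 + 2*sqrt(5)) + (2 + 2*sqrt(5)) + (-6 - 2*sqrt(5)) + (0) + (0)] = 20/20 = 1
Dimension check: dim(rho) = sum (mult * dim) = 2*1 + 1*1 + 0*1 + 0*1 + 0*2 + 1*2 + 2*2 + 1*2 = 11 = chi_rho(e) = 11.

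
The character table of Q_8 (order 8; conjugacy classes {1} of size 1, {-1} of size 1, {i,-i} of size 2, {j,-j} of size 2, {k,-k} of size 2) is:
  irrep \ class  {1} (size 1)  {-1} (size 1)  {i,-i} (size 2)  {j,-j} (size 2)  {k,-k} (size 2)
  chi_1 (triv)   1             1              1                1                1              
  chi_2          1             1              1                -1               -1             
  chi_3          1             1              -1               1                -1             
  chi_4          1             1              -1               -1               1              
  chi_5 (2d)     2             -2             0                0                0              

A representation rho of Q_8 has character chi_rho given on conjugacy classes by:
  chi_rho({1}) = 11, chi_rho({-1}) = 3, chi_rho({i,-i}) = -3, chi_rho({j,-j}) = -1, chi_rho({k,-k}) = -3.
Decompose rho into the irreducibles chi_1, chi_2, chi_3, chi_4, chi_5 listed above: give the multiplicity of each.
Multiplicities: chi_1: 0, chi_2: 2, chi_3: 3, chi_4: 2, chi_5: 2.

Proof sketch: Use <chi_rho, chi> = (1/|G|) sum_C |C| * chi_rho(C) * conj(chi(C)) with |G| = 8 for each irreducible chi in the table:
  <chi_rho, chi_1> = (1/8)[1*(11)*conj(1) + 1*(3)*conj(1) + 2*(-3)*conj(1) + 2*(-1)*conj(1) + 2*(-3)*conj(1)]
      = (1/8)[(11) + (3) + (-6) + (-2) + (-6)] = 0/8 = 0
  <chi_rho, chi_2> = (1/8)[1*(11)*conj(1) + 1*(3)*conj(1) + 2*(-3)*conj(1) + 2*(-1)*conj(-1) + 2*(-3)*conj(-1)]
      = (1/8)[(11) + (3) + (-6) + (2) + (6)] = 16/8 = 2
  <chi_rho, chi_3> = (1/8)[1*(11)*conj(1) + 1*(3)*conj(1) + 2*(-3)*conj(-1) + 2*(-1)*conj(1) + 2*(-3)*conj(-1)]
      = (1/8)[(11) + (3) + (6) + (-2) + (6)] = 24/8 = 3
  <chi_rho, chi_4> = (1/8)[1*(11)*conj(1) + 1*(3)*conj(1) + 2*(-3)*conj(-1) + 2*(-1)*conj(-1) + 2*(-3)*conj(1)]
      = (1/8)[(11) + (3) + (6) + (2) + (-6)] = 16/8 = 2
  <chi_rho, chi_5> = (1/8)[1*(11)*conj(2) + 1*(3)*conj(-2) + 2*(-3)*conj(0) + 2*(-1)*conj(0) + 2*(-3)*conj(0)]
      = (1/8)[(22) + (-6) + (0) + (0) + (0)] = 16/8 = 2
Dimension check: dim(rho) = sum (mult * dim) = 0*1 + 2*1 + 3*1 + 2*1 + 2*2 = 11 = chi_rho(e) = 11.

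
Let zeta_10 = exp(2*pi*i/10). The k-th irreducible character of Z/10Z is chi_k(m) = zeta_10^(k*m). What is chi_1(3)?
chi_1(3) = zeta_10^3 = exp(3*I*pi/5)

Why: chi_1(3) = zeta_10^(1*3) = zeta_10^3. Since zeta_10^10 = 1, this equals zeta_10^3 = exp(2*pi*i*3/10) = exp(3*I*pi/5).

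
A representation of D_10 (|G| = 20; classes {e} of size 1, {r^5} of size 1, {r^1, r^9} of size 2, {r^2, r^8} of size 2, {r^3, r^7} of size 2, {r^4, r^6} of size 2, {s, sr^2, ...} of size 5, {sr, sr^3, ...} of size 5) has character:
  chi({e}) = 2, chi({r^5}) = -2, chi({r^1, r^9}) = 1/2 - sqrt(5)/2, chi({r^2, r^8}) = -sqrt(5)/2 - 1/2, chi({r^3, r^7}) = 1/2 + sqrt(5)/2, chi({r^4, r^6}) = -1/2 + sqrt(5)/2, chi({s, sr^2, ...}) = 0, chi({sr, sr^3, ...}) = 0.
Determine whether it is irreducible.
Irreducible: <chi, chi> = 1.

Derivation: <chi, chi> = (1/|G|) sum_C |C| * |chi(C)|^2 = (1/20)[1*|2|^2 + 1*|-2|^2 + 2*|1/2 - sqrt(5)/2|^2 + 2*|-sqrt(5)/2 - 1/2|^2 + 2*|1/2 + sqrt(5)/2|^2 + 2*|-1/2 + sqrt(5)/2|^2 + 5*|0|^2 + 5*|0|^2]
  = (1/20)[(4) + (4) + (3 - sqrt(5)) + (sqrt(5) + 3) + (sqrt(5) + 3) + (3 - sqrt(5)) + (0) + (0)] = 20/20 = 1.
A character is irreducible iff <chi, chi> = 1, so this representation is irreducible.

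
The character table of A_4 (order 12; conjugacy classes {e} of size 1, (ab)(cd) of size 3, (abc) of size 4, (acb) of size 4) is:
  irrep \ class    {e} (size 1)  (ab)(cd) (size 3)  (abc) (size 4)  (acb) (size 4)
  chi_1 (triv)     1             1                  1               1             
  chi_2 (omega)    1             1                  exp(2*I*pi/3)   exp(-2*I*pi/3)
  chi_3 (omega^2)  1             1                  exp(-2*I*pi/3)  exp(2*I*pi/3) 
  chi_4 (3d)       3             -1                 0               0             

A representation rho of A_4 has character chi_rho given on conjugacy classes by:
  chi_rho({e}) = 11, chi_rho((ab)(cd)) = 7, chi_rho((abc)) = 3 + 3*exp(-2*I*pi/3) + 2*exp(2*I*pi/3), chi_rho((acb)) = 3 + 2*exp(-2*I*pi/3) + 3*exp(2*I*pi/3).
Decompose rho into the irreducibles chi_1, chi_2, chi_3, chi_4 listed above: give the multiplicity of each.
Multiplicities: chi_1: 3, chi_2: 2, chi_3: 3, chi_4: 1.

Working: Use <chi_rho, chi> = (1/|G|) sum_C |C| * chi_rho(C) * conj(chi(C)) with |G| = 12 for each irreducible chi in the table:
  <chi_rho, chi_1> = (1/12)[1*(11)*conj(1) + 3*(7)*conj(1) + 4*(3 + 3*exp(-2*I*pi/3) + 2*exp(2*I*pi/3))*conj(1) + 4*(3 + 2*exp(-2*I*pi/3) + 3*exp(2*I*pi/3))*conj(1)]
      = (1/12)[(11) + (21) + (12 + 12*exp(-2*I*pi/3) + 8*exp(2*I*pi/3)) + (12 + 8*exp(-2*I*pi/3) + 12*exp(2*I*pi/3))] = 36/12 = 3
  <chi_rho, chi_2> = (1/12)[1*(11)*conj(1) + 3*(7)*conj(1) + 4*(3 + 3*exp(-2*I*pi/3) + 2*exp(2*I*pi/3))*conj(exp(2*I*pi/3)) + 4*(3 + 2*exp(-2*I*pi/3) + 3*exp(2*I*pi/3))*conj(exp(-2*I*pi/3))]
      = (1/12)[(11) + (21) + (-4) + (-4)] = 24/12 = 2
  <chi_rho, chi_3> = (1/12)[1*(11)*conj(1) + 3*(7)*conj(1) + 4*(3 + 3*exp(-2*I*pi/3) + 2*exp(2*I*pi/3))*conj(exp(-2*I*pi/3)) + 4*(3 + 2*exp(-2*I*pi/3) + 3*exp(2*I*pi/3))*conj(exp(2*I*pi/3))]
      = (1/12)[(11) + (21) + (12 + 8*exp(-2*I*pi/3) + 12*exp(2*I*pi/3)) + (12 + 12*exp(-2*I*pi/3) + 8*exp(2*I*pi/3))] = 36/12 = 3
  <chi_rho, chi_4> = (1/12)[1*(11)*conj(3) + 3*(7)*conj(-1) + 4*(3 + 3*exp(-2*I*pi/3) + 2*exp(2*I*pi/3))*conj(0) + 4*(3 + 2*exp(-2*I*pi/3) + 3*exp(2*I*pi/3))*conj(0)]
      = (1/12)[(33) + (-21) + (0) + (0)] = 12/12 = 1
(Exp terms are combined using exp(i*s)*conj(exp(i*t)) = exp(i*(s-t)), and sums of them are collapsed using the identity that for every m > 1 the m distinct m-th roots of unity sum to 0, e.g. 1 + exp(2*I*pi/3) + exp(-2*I*pi/3) = 0.)
Dimension check: dim(rho) = sum (mult * dim) = 3*1 + 2*1 + 3*1 + 1*3 = 11 = chi_rho(e) = 11.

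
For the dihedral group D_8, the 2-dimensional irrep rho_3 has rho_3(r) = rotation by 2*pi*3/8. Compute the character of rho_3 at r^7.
chi_{rho_3}(r^7) = 2*cos(2*pi*3*7/8) = -sqrt(2)

Reasoning: rho_3(r^7) is rotation by angle 2*pi*3*7/8, whose trace is 2*cos(2*pi*3*7/8) = -sqrt(2).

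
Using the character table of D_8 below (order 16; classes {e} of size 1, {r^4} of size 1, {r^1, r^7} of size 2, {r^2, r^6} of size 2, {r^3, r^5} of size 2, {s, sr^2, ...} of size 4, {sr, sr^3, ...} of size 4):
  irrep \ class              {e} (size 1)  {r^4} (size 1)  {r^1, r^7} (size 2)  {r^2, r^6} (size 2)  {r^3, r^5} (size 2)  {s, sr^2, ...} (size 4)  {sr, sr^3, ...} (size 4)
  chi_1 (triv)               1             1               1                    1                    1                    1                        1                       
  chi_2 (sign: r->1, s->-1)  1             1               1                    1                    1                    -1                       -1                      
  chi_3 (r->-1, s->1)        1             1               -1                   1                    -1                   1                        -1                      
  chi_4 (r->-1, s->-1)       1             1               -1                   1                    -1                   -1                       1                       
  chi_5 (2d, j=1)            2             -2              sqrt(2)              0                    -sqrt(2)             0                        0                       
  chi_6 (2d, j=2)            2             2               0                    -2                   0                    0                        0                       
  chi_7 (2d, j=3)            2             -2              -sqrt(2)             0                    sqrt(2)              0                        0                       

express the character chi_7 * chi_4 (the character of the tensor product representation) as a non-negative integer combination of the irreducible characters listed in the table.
chi_7 tensor chi_4 = chi_5 (all other irreducibles have multiplicity 0).

Reasoning: The character of a tensor product is the pointwise product (chi_7 * chi_4)(C) = chi_7(C) * chi_4(C):
  {e}: (2)*(1), {r^4}: (-2)*(1), {r^1, r^7}: (-sqrt(2))*(-1), {r^2, r^6}: (0)*(1), {r^3, r^5}: (sqrt(2))*(-1), {s, sr^2, ...}: (0)*(-1), {sr, sr^3, ...}: (0)*(1)
so (chi_7 * chi_4) takes values
  {e} -> 2, {r^4} -> -2, {r^1, r^7} -> sqrt(2), {r^2, r^6} -> 0, {r^3, r^5} -> -sqrt(2), {s, sr^2, ...} -> 0, {sr, sr^3, ...} -> 0.
Now take the inner product of this character with each irreducible chi from the table, <chi_7*chi_4, chi> = (1/16) sum_C |C| (chi_7*chi_4)(C) conj(chi(C)):
  <chi_7*chi_4, chi_1> = (1/16)[1*(2)*conj(1) + 1*(-2)*conj(1) + 2*(sqrt(2))*conj(1) + 2*(0)*conj(1) + 2*(-sqrt(2))*conj(1) + 4*(0)*conj(1) + 4*(0)*conj(1)]
      = (1/16)[(2) + (-2) + (2*sqrt(2)) + (0) + (-2*sqrt(2)) + (0) + (0)] = 0/16 = 0
  <chi_7*chi_4, chi_2> = (1/16)[1*(2)*conj(1) + 1*(-2)*conj(1) + 2*(sqrt(2))*conj(1) + 2*(0)*conj(1) + 2*(-sqrt(2))*conj(1) + 4*(0)*conj(-1) + 4*(0)*conj(-1)]
      = (1/16)[(2) + (-2) + (2*sqrt(2)) + (0) + (-2*sqrt(2)) + (0) + (0)] = 0/16 = 0
  <chi_7*chi_4, chi_3> = (1/16)[1*(2)*conj(1) + 1*(-2)*conj(1) + 2*(sqrt(2))*conj(-1) + 2*(0)*conj(1) + 2*(-sqrt(2))*conj(-1) + 4*(0)*conj(1) + 4*(0)*conj(-1)]
      = (1/16)[(2) + (-2) + (-2*sqrt(2)) + (0) + (2*sqrt(2)) + (0) + (0)] = 0/16 = 0
  <chi_7*chi_4, chi_4> = (1/16)[1*(2)*conj(1) + 1*(-2)*conj(1) + 2*(sqrt(2))*conj(-1) + 2*(0)*conj(1) + 2*(-sqrt(2))*conj(-1) + 4*(0)*conj(-1) + 4*(0)*conj(1)]
      = (1/16)[(2) + (-2) + (-2*sqrt(2)) + (0) + (2*sqrt(2)) + (0) + (0)] = 0/16 = 0
  <chi_7*chi_4, chi_5> = (1/16)[1*(2)*conj(2) + 1*(-2)*conj(-2) + 2*(sqrt(2))*conj(sqrt(2)) + 2*(0)*conj(0) + 2*(-sqrt(2))*conj(-sqrt(2)) + 4*(0)*conj(0) + 4*(0)*conj(0)]
      = (1/16)[(4) + (4) + (4) + (0) + (4) + (0) + (0)] = 16/16 = 1
  <chi_7*chi_4, chi_6> = (1/16)[1*(2)*conj(2) + 1*(-2)*conj(2) + 2*(sqrt(2))*conj(0) + 2*(0)*conj(-2) + 2*(-sqrt(2))*conj(0) + 4*(0)*conj(0) + 4*(0)*conj(0)]
      = (1/16)[(4) + (-4) + (0) + (0) + (0) + (0) + (0)] = 0/16 = 0
  <chi_7*chi_4, chi_7> = (1/16)[1*(2)*conj(2) + 1*(-2)*conj(-2) + 2*(sqrt(2))*conj(-sqrt(2)) + 2*(0)*conj(0) + 2*(-sqrt(2))*conj(sqrt(2)) + 4*(0)*conj(0) + 4*(0)*conj(0)]
      = (1/16)[(4) + (4) + (-4) + (0) + (-4) + (0) + (0)] = 0/16 = 0
Hence the multiplicities are chi_5: 1. Dimension check: dim(chi_7)*dim(chi_4) = 2*1 = 2 and sum (mult * dim) = 1*2 = 2.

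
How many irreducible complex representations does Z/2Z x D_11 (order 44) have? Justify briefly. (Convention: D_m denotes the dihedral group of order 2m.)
14

Why: The number of irreducible complex representations of a finite group equals its number of conjugacy classes. For a direct product, #classes(G x H) = #classes(G) * #classes(H). Z/2Z has 2 classes (abelian), D_11 has 7 classes, so 2 * 7 = 14, so Z/2Z x D_11 (order 44) has exactly 14 irreducible complex representations.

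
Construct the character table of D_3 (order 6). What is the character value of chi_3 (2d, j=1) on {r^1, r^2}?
Conjugacy classes: {e} of size 1, {r^1, r^2} of size 2, {s, sr, ..., sr^2} of size 3.
Character table:
  irrep \ class              {e} (size 1)  {r^1, r^2} (size 2)  {s, sr, ..., sr^2} (size 3)
  chi_1 (triv)               1             1                    1                          
  chi_2 (sign: r->1, s->-1)  1             1                    -1                         
  chi_3 (2d, j=1)            2             -1                   0                          

Spot check: chi_3 (2d, j=1) on {r^1, r^2} = -1.

Argument: D_3 has order 2*3 = 6 with 3 conjugacy classes, hence 3 irreducibles. Sum of squared dims 1 + 1 + 4 = 6 = |G|. Linear characters come from the abelianisation; the 2-dimensional irreps have character r^k -> 2*cos(2*pi*j*k/3), reflections -> 0.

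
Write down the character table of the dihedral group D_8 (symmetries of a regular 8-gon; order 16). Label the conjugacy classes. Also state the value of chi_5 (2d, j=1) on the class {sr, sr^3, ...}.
Conjugacy classes: {e} of size 1, {r^4} of size 1, {r^1, r^7} of size 2, {r^2, r^6} of size 2, {r^3, r^5} of size 2, {s, sr^2, ...} of size 4, {sr, sr^3, ...} of size 4.
Character table:
  irrep \ class              {e} (size 1)  {r^4} (size 1)  {r^1, r^7} (size 2)  {r^2, r^6} (size 2)  {r^3, r^5} (size 2)  {s, sr^2, ...} (size 4)  {sr, sr^3, ...} (size 4)
  chi_1 (triv)               1             1               1                    1                    1                    1                        1                       
  chi_2 (sign: r->1, s->-1)  1             1               1                    1                    1                    -1                       -1                      
  chi_3 (r->-1, s->1)        1             1               -1                   1                    -1                   1                        -1                      
  chi_4 (r->-1, s->-1)       1             1               -1                   1                    -1                   -1                       1                       
  chi_5 (2d, j=1)            2             -2              sqrt(2)              0                    -sqrt(2)             0                        0                       
  chi_6 (2d, j=2)            2             2               0                    -2                   0                    0                        0                       
  chi_7 (2d, j=3)            2             -2              -sqrt(2)             0                    sqrt(2)              0                        0                       

Spot check: chi_5 (2d, j=1) on {sr, sr^3, ...} = 0.

Derivation: D_8 has order 2*8 = 16 with 7 conjugacy classes, hence 7 irreducibles. Sum of squared dims 1 + 1 + 1 + 1 + 4 + 4 + 4 = 16 = |G|. Linear characters come from the abelianisation; the 2-dimensional irreps have character r^k -> 2*cos(2*pi*j*k/8), reflections -> 0.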